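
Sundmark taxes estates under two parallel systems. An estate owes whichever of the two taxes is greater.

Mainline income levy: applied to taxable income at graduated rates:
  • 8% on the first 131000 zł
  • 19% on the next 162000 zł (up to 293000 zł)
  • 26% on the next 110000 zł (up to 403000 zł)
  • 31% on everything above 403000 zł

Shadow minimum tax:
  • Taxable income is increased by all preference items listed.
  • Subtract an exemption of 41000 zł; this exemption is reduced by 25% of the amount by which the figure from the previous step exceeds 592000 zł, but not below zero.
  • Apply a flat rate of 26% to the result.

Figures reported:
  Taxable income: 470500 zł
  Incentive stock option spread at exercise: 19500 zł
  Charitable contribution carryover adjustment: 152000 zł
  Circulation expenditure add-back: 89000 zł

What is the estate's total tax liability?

Mainline income levy:
  131000 zł × 8% = 10480 zł
  162000 zł × 19% = 30780 zł
  110000 zł × 26% = 28600 zł
  67500 zł × 31% = 20925 zł
  → 90785 zł

Shadow minimum tax:
  Adjusted income: 470500 zł + 19500 zł + 152000 zł + 89000 zł = 731000 zł
  Exemption: 41000 zł − 25% × (731000 zł − 592000 zł) = 41000 zł − 34750 zł = 6250 zł
  Base: 731000 zł − 6250 zł = 724750 zł
  724750 zł × 26% = 188435 zł

188435 zł > 90785 zł, so the shadow minimum tax is the binding amount.

188435 zł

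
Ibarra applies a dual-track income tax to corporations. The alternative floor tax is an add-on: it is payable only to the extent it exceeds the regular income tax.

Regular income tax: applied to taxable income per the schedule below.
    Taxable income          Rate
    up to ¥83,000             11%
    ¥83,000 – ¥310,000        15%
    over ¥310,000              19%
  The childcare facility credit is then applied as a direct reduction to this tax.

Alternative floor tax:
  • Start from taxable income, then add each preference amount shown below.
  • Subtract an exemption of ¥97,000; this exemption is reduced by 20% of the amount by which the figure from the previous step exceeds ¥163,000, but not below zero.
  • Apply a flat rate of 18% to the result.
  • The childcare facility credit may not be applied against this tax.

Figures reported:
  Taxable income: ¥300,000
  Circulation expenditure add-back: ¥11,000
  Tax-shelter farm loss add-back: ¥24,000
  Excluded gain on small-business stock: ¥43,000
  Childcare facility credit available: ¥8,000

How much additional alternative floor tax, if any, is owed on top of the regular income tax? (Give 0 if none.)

¥24,640

Alternative floor tax:
  Adjusted income: ¥300,000 + ¥11,000 + ¥24,000 + ¥43,000 = ¥378,000
  Exemption: ¥97,000 − 20% × (¥378,000 − ¥163,000) = ¥97,000 − ¥43,000 = ¥54,000
  Base: ¥378,000 − ¥54,000 = ¥324,000
  ¥324,000 × 18% = ¥58,320

Regular income tax:
  ¥83,000 × 11% = ¥9,130
  ¥217,000 × 15% = ¥32,550
  → ¥41,680
  Less childcare facility credit ¥8,000 → ¥33,680

Excess of alternative floor tax over regular income tax: ¥58,320 − ¥33,680 = ¥24,640.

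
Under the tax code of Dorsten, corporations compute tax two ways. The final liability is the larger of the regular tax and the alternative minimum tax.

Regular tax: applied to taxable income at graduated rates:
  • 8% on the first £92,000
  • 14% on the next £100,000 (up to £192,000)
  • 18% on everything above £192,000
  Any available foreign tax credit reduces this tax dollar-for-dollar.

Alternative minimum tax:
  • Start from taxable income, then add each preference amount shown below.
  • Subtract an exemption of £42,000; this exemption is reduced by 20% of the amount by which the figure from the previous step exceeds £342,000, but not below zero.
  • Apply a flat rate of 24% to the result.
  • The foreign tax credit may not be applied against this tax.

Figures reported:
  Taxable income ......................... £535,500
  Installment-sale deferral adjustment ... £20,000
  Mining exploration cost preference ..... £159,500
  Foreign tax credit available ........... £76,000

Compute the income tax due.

Alternative minimum tax:
  Adjusted income: £535,500 + £20,000 + £159,500 = £715,000
  Exemption: 20% × (£715,000 − £342,000) = £74,600 ≥ £42,000, so the exemption is fully phased out
  Base: £715,000 − £0 = £715,000
  £715,000 × 24% = £171,600

Regular tax:
  £92,000 × 8% = £7,360
  £100,000 × 14% = £14,000
  £343,500 × 18% = £61,830
  → £83,190
  Less foreign tax credit £76,000 → £7,190

£171,600 > £7,190, so the alternative minimum tax is the binding amount.

£171,600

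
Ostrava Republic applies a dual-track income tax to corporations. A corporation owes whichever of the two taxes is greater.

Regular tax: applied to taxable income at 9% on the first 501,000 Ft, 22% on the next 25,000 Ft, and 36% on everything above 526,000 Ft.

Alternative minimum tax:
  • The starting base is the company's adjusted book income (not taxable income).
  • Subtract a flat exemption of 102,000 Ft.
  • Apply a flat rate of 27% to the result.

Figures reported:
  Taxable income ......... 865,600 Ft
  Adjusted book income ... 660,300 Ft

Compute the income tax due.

172,846 Ft

Regular tax:
  501,000 Ft × 9% = 45,090 Ft
  25,000 Ft × 22% = 5,500 Ft
  339,600 Ft × 36% = 122,256 Ft
  → 172,846 Ft

Alternative minimum tax:
  Base (adjusted book income): 660,300 Ft
  Less exemption 102,000 Ft → base 558,300 Ft
  558,300 Ft × 27% = 150,741 Ft

172,846 Ft > 150,741 Ft, so the regular tax governs.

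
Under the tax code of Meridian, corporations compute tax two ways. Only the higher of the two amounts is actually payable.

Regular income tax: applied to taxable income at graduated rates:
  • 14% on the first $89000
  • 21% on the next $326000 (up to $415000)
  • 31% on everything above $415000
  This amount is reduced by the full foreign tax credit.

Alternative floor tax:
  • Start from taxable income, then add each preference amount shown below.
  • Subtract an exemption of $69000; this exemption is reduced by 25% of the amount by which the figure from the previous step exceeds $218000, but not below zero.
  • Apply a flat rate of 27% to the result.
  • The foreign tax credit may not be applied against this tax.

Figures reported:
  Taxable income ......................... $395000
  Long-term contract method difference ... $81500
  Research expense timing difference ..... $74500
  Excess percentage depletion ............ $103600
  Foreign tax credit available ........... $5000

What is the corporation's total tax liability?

$176742

Alternative floor tax:
  Adjusted income: $395000 + $81500 + $74500 + $103600 = $654600
  Exemption: 25% × ($654600 − $218000) = $109150 ≥ $69000, so the exemption is fully phased out
  Base: $654600 − $0 = $654600
  $654600 × 27% = $176742

Regular income tax:
  $89000 × 14% = $12460
  $306000 × 21% = $64260
  → $76720
  Less foreign tax credit $5000 → $71720

$176742 > $71720, so the alternative floor tax is the binding amount.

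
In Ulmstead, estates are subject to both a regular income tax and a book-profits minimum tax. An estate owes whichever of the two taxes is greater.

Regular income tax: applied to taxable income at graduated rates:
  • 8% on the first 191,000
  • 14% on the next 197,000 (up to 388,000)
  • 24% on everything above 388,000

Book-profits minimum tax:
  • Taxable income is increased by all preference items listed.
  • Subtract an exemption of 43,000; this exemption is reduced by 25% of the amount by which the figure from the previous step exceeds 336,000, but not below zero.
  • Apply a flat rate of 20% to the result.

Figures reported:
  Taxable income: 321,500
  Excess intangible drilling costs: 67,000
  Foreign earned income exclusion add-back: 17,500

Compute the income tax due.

76,100

Book-profits minimum tax:
  Adjusted income: 321,500 + 67,000 + 17,500 = 406,000
  Exemption: 43,000 − 25% × (406,000 − 336,000) = 43,000 − 17,500 = 25,500
  Base: 406,000 − 25,500 = 380,500
  380,500 × 20% = 76,100

Regular income tax:
  191,000 × 8% = 15,280
  130,500 × 14% = 18,270
  → 33,550

76,100 > 33,550, so the book-profits minimum tax is the binding amount.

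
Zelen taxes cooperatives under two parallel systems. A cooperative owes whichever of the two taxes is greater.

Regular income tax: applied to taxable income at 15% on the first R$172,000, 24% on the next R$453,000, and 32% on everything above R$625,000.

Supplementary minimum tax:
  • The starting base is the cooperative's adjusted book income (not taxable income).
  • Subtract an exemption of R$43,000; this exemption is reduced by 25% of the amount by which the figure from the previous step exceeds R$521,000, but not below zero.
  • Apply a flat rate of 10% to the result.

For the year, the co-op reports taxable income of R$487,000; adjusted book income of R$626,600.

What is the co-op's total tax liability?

Regular income tax:
  R$172,000 × 15% = R$25,800
  R$315,000 × 24% = R$75,600
  → R$101,400

Supplementary minimum tax:
  Base (adjusted book income): R$626,600
  Exemption: R$43,000 − 25% × (R$626,600 − R$521,000) = R$43,000 − R$26,400 = R$16,600
  Base: R$626,600 − R$16,600 = R$610,000
  R$610,000 × 10% = R$61,000

R$101,400 > R$61,000, so the regular income tax governs.

R$101,400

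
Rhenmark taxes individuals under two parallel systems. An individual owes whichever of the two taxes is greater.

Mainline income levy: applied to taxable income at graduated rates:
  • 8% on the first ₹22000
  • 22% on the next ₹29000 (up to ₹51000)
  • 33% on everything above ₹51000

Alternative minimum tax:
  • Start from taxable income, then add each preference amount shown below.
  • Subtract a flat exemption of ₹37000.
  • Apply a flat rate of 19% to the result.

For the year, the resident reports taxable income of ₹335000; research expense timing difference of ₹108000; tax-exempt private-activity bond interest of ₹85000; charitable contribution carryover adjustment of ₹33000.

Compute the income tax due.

Alternative minimum tax:
  Adjusted income: ₹335000 + ₹108000 + ₹85000 + ₹33000 = ₹561000
  Less exemption ₹37000 → base ₹524000
  ₹524000 × 19% = ₹99560

Mainline income levy:
  ₹22000 × 8% = ₹1760
  ₹29000 × 22% = ₹6380
  ₹284000 × 33% = ₹93720
  → ₹101860

₹101860 > ₹99560, so the mainline income levy governs.

₹101860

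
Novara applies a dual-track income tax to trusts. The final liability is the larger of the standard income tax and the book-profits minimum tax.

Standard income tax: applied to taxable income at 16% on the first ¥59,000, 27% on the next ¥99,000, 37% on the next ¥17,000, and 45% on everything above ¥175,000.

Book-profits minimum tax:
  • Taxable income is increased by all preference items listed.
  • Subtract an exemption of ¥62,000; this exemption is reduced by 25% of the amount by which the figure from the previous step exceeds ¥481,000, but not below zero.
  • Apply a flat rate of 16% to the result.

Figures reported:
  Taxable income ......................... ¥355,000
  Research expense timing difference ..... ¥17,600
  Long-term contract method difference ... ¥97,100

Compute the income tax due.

Book-profits minimum tax:
  Adjusted income: ¥355,000 + ¥17,600 + ¥97,100 = ¥469,700
  Exemption: ¥469,700 ≤ ¥481,000, so full ¥62,000 applies
  Base: ¥469,700 − ¥62,000 = ¥407,700
  ¥407,700 × 16% = ¥65,232

Standard income tax:
  ¥59,000 × 16% = ¥9,440
  ¥99,000 × 27% = ¥26,730
  ¥17,000 × 37% = ¥6,290
  ¥180,000 × 45% = ¥81,000
  → ¥123,460

¥123,460 > ¥65,232, so the standard income tax governs.

¥123,460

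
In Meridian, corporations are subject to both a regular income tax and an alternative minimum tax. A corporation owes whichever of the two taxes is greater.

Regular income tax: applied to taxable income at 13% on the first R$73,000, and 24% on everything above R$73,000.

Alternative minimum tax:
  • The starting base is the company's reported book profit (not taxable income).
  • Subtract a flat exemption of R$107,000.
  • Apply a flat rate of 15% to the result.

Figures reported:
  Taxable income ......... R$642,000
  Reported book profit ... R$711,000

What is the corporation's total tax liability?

R$146,050

Alternative minimum tax:
  Base (reported book profit): R$711,000
  Less exemption R$107,000 → base R$604,000
  R$604,000 × 15% = R$90,600

Regular income tax:
  R$73,000 × 13% = R$9,490
  R$569,000 × 24% = R$136,560
  → R$146,050

R$146,050 > R$90,600, so the regular income tax governs.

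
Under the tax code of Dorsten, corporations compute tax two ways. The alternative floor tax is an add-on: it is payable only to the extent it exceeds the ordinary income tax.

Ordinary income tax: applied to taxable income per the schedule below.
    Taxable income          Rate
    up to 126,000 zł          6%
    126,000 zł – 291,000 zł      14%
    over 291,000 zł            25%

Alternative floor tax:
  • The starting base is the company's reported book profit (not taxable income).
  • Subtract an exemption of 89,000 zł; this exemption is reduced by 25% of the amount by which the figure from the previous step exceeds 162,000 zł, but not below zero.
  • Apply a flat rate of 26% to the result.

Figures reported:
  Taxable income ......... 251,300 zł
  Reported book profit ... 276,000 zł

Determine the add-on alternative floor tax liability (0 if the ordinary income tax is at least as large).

Alternative floor tax:
  Base (reported book profit): 276,000 zł
  Exemption: 89,000 zł − 25% × (276,000 zł − 162,000 zł) = 89,000 zł − 28,500 zł = 60,500 zł
  Base: 276,000 zł − 60,500 zł = 215,500 zł
  215,500 zł × 26% = 56,030 zł

Ordinary income tax:
  126,000 zł × 6% = 7,560 zł
  125,300 zł × 14% = 17,542 zł
  → 25,102 zł

Excess of alternative floor tax over ordinary income tax: 56,030 zł − 25,102 zł = 30,928 zł.

30,928 zł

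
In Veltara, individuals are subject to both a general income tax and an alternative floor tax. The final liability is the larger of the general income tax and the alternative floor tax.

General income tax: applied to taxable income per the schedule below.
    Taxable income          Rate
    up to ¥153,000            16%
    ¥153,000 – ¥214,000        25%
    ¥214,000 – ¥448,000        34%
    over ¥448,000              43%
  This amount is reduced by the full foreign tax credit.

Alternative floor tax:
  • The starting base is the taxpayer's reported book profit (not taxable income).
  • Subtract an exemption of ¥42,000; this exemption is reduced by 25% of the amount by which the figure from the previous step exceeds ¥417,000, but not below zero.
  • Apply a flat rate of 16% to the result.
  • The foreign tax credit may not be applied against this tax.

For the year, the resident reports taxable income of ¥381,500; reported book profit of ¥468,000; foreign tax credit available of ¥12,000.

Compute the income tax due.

General income tax:
  ¥153,000 × 16% = ¥24,480
  ¥61,000 × 25% = ¥15,250
  ¥167,500 × 34% = ¥56,950
  → ¥96,680
  Less foreign tax credit ¥12,000 → ¥84,680

Alternative floor tax:
  Base (reported book profit): ¥468,000
  Exemption: ¥42,000 − 25% × (¥468,000 − ¥417,000) = ¥42,000 − ¥12,750 = ¥29,250
  Base: ¥468,000 − ¥29,250 = ¥438,750
  ¥438,750 × 16% = ¥70,200

¥84,680 > ¥70,200, so the general income tax governs.

¥84,680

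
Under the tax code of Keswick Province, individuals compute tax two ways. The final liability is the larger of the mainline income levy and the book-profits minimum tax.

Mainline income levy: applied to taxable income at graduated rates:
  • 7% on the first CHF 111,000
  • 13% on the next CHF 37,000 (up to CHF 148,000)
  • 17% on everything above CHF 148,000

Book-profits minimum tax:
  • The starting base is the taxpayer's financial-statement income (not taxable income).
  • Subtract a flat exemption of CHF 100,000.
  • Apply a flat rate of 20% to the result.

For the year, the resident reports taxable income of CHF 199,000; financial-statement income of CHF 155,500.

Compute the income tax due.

CHF 21,250

Book-profits minimum tax:
  Base (financial-statement income): CHF 155,500
  Less exemption CHF 100,000 → base CHF 55,500
  CHF 55,500 × 20% = CHF 11,100

Mainline income levy:
  CHF 111,000 × 7% = CHF 7,770
  CHF 37,000 × 13% = CHF 4,810
  CHF 51,000 × 17% = CHF 8,670
  → CHF 21,250

CHF 21,250 > CHF 11,100, so the mainline income levy governs.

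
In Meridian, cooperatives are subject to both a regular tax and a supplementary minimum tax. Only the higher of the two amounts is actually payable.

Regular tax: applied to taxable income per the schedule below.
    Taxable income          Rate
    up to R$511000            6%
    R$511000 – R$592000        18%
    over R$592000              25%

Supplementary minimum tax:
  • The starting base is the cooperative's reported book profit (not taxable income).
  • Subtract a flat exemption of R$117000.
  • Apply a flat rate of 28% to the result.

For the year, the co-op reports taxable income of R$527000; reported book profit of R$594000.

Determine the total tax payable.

R$133560

Supplementary minimum tax:
  Base (reported book profit): R$594000
  Less exemption R$117000 → base R$477000
  R$477000 × 28% = R$133560

Regular tax:
  R$511000 × 6% = R$30660
  R$16000 × 18% = R$2880
  → R$33540

R$133560 > R$33540, so the supplementary minimum tax is the binding amount.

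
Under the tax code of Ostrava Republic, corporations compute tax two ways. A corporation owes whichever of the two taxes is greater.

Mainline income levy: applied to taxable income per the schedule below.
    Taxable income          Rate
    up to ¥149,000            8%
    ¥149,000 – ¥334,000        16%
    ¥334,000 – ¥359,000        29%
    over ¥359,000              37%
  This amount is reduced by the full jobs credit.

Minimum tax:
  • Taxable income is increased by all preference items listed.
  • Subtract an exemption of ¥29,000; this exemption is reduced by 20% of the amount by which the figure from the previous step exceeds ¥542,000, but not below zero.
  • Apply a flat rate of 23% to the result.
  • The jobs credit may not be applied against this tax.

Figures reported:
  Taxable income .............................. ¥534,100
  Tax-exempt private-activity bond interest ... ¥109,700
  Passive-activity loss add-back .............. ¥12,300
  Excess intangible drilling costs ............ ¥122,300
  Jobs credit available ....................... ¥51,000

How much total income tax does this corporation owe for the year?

¥179,032

Mainline income levy:
  ¥149,000 × 8% = ¥11,920
  ¥185,000 × 16% = ¥29,600
  ¥25,000 × 29% = ¥7,250
  ¥175,100 × 37% = ¥64,787
  → ¥113,557
  Less jobs credit ¥51,000 → ¥62,557

Minimum tax:
  Adjusted income: ¥534,100 + ¥109,700 + ¥12,300 + ¥122,300 = ¥778,400
  Exemption: 20% × (¥778,400 − ¥542,000) = ¥47,280 ≥ ¥29,000, so the exemption is fully phased out
  Base: ¥778,400 − ¥0 = ¥778,400
  ¥778,400 × 23% = ¥179,032

¥179,032 > ¥62,557, so the minimum tax is the binding amount.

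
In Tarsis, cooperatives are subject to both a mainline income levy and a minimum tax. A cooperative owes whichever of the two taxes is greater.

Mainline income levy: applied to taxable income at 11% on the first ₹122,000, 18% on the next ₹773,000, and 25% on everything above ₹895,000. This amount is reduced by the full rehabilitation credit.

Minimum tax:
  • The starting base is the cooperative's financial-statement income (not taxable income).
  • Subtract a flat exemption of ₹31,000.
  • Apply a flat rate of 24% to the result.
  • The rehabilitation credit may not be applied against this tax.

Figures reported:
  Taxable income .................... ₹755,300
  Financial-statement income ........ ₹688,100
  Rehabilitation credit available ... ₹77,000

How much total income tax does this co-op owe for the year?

Mainline income levy:
  ₹122,000 × 11% = ₹13,420
  ₹633,300 × 18% = ₹113,994
  → ₹127,414
  Less rehabilitation credit ₹77,000 → ₹50,414

Minimum tax:
  Base (financial-statement income): ₹688,100
  Less exemption ₹31,000 → base ₹657,100
  ₹657,100 × 24% = ₹157,704

₹157,704 > ₹50,414, so the minimum tax is the binding amount.

₹157,704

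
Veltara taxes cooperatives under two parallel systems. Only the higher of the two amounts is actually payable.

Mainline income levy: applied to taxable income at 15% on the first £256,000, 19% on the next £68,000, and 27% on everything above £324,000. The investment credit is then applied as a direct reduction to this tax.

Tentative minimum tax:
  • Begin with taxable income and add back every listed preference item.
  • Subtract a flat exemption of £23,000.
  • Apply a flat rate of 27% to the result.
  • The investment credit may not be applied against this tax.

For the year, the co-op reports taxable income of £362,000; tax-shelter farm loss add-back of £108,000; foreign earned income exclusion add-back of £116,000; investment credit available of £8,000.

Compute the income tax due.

£152,010

Mainline income levy:
  £256,000 × 15% = £38,400
  £68,000 × 19% = £12,920
  £38,000 × 27% = £10,260
  → £61,580
  Less investment credit £8,000 → £53,580

Tentative minimum tax:
  Adjusted income: £362,000 + £108,000 + £116,000 = £586,000
  Less exemption £23,000 → base £563,000
  £563,000 × 27% = £152,010

£152,010 > £53,580, so the tentative minimum tax is the binding amount.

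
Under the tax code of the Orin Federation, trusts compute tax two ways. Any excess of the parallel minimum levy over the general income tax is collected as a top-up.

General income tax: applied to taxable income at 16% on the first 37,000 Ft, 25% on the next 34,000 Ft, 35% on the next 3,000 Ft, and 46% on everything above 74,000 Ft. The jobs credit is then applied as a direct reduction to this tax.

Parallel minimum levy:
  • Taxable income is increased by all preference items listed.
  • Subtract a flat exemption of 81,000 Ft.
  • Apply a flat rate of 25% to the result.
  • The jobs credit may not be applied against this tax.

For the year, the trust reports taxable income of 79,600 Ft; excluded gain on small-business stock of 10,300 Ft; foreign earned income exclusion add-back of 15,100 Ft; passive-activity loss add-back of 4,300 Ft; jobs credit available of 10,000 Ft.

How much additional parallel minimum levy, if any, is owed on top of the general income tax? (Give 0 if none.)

General income tax:
  37,000 Ft × 16% = 5,920 Ft
  34,000 Ft × 25% = 8,500 Ft
  3,000 Ft × 35% = 1,050 Ft
  5,600 Ft × 46% = 2,576 Ft
  → 18,046 Ft
  Less jobs credit 10,000 Ft → 8,046 Ft

Parallel minimum levy:
  Adjusted income: 79,600 Ft + 10,300 Ft + 15,100 Ft + 4,300 Ft = 109,300 Ft
  Less exemption 81,000 Ft → base 28,300 Ft
  28,300 Ft × 25% = 7,075 Ft

7,075 Ft ≤ 8,046 Ft, so no add-on is due.

0 Ft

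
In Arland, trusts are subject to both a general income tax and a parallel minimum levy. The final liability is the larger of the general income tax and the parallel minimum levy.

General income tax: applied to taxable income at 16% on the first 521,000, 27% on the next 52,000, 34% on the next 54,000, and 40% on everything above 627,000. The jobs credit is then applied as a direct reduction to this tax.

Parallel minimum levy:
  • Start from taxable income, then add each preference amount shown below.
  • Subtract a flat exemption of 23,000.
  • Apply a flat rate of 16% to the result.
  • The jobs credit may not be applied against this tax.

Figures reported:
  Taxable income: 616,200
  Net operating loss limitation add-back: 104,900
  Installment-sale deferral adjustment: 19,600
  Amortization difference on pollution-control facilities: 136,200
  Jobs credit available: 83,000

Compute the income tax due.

136,624

Parallel minimum levy:
  Adjusted income: 616,200 + 104,900 + 19,600 + 136,200 = 876,900
  Less exemption 23,000 → base 853,900
  853,900 × 16% = 136,624

General income tax:
  521,000 × 16% = 83,360
  52,000 × 27% = 14,040
  43,200 × 34% = 14,688
  → 112,088
  Less jobs credit 83,000 → 29,088

136,624 > 29,088, so the parallel minimum levy is the binding amount.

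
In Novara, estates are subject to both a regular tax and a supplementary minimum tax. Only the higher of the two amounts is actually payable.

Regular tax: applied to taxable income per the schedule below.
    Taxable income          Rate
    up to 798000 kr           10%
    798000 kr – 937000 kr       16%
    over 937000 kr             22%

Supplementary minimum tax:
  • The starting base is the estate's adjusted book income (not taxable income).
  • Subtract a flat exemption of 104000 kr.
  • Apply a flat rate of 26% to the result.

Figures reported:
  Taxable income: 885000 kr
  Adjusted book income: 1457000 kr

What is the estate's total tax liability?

351780 kr

Supplementary minimum tax:
  Base (adjusted book income): 1457000 kr
  Less exemption 104000 kr → base 1353000 kr
  1353000 kr × 26% = 351780 kr

Regular tax:
  798000 kr × 10% = 79800 kr
  87000 kr × 16% = 13920 kr
  → 93720 kr

351780 kr > 93720 kr, so the supplementary minimum tax is the binding amount.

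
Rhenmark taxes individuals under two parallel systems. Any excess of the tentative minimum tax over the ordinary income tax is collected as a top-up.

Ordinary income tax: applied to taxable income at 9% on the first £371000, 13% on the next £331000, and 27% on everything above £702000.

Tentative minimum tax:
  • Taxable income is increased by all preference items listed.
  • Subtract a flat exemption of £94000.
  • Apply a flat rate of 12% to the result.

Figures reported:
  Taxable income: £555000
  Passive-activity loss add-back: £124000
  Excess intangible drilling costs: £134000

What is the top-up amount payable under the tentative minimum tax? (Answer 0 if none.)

Ordinary income tax:
  £371000 × 9% = £33390
  £184000 × 13% = £23920
  → £57310

Tentative minimum tax:
  Adjusted income: £555000 + £124000 + £134000 = £813000
  Less exemption £94000 → base £719000
  £719000 × 12% = £86280

Excess of tentative minimum tax over ordinary income tax: £86280 − £57310 = £28970.

£28970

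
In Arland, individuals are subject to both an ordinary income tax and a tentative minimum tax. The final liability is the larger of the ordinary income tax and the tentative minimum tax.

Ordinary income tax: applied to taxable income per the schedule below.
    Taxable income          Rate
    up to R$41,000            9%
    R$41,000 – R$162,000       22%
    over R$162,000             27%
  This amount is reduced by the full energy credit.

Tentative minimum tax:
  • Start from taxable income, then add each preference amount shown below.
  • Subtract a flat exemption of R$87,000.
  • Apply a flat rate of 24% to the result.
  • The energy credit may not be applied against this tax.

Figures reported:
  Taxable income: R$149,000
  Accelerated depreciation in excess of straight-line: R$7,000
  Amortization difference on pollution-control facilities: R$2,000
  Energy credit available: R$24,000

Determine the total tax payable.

R$17,040

Tentative minimum tax:
  Adjusted income: R$149,000 + R$7,000 + R$2,000 = R$158,000
  Less exemption R$87,000 → base R$71,000
  R$71,000 × 24% = R$17,040

Ordinary income tax:
  R$41,000 × 9% = R$3,690
  R$108,000 × 22% = R$23,760
  → R$27,450
  Less energy credit R$24,000 → R$3,450

R$17,040 > R$3,450, so the tentative minimum tax is the binding amount.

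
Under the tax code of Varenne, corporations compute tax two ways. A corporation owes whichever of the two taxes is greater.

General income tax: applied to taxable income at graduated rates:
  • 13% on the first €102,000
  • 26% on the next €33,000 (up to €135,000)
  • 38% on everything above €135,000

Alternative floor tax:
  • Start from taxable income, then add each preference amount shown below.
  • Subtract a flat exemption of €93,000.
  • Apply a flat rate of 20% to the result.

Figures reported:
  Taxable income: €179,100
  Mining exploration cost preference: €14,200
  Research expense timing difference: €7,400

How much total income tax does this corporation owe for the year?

€38,598

General income tax:
  €102,000 × 13% = €13,260
  €33,000 × 26% = €8,580
  €44,100 × 38% = €16,758
  → €38,598

Alternative floor tax:
  Adjusted income: €179,100 + €14,200 + €7,400 = €200,700
  Less exemption €93,000 → base €107,700
  €107,700 × 20% = €21,540

€38,598 > €21,540, so the general income tax governs.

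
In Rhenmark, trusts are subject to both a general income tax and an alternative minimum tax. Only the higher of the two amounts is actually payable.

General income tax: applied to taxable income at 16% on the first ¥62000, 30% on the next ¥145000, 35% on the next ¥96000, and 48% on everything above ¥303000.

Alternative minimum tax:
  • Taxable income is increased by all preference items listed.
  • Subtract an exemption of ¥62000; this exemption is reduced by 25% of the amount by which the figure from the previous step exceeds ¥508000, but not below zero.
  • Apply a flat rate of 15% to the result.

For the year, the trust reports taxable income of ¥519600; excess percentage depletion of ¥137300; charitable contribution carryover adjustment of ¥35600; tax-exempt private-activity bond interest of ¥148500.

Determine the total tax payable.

¥190988

Alternative minimum tax:
  Adjusted income: ¥519600 + ¥137300 + ¥35600 + ¥148500 = ¥841000
  Exemption: 25% × (¥841000 − ¥508000) = ¥83250 ≥ ¥62000, so the exemption is fully phased out
  Base: ¥841000 − ¥0 = ¥841000
  ¥841000 × 15% = ¥126150

General income tax:
  ¥62000 × 16% = ¥9920
  ¥145000 × 30% = ¥43500
  ¥96000 × 35% = ¥33600
  ¥216600 × 48% = ¥103968
  → ¥190988

¥190988 > ¥126150, so the general income tax governs.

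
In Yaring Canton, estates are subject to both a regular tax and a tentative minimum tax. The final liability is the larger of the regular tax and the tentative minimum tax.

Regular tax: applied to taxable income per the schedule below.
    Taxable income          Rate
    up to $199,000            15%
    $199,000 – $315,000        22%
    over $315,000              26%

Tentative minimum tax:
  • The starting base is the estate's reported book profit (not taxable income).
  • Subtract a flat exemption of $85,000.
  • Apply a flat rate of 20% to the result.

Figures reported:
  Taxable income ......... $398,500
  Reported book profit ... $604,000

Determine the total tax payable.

$103,800

Regular tax:
  $199,000 × 15% = $29,850
  $116,000 × 22% = $25,520
  $83,500 × 26% = $21,710
  → $77,080

Tentative minimum tax:
  Base (reported book profit): $604,000
  Less exemption $85,000 → base $519,000
  $519,000 × 20% = $103,800

$103,800 > $77,080, so the tentative minimum tax is the binding amount.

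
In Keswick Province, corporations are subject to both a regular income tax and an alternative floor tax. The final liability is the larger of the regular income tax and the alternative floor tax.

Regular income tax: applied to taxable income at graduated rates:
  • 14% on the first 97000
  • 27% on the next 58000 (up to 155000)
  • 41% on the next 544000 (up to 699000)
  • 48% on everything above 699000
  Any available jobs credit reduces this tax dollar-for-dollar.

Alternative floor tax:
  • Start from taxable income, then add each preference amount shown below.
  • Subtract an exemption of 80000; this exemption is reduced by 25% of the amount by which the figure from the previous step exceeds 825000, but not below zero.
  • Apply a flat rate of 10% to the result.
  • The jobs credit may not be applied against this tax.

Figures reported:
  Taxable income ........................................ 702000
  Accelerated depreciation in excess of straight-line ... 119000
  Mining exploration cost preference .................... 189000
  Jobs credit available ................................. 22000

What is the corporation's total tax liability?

Alternative floor tax:
  Adjusted income: 702000 + 119000 + 189000 = 1010000
  Exemption: 80000 − 25% × (1010000 − 825000) = 80000 − 46250 = 33750
  Base: 1010000 − 33750 = 976250
  976250 × 10% = 97625

Regular income tax:
  97000 × 14% = 13580
  58000 × 27% = 15660
  544000 × 41% = 223040
  3000 × 48% = 1440
  → 253720
  Less jobs credit 22000 → 231720

231720 > 97625, so the regular income tax governs.

231720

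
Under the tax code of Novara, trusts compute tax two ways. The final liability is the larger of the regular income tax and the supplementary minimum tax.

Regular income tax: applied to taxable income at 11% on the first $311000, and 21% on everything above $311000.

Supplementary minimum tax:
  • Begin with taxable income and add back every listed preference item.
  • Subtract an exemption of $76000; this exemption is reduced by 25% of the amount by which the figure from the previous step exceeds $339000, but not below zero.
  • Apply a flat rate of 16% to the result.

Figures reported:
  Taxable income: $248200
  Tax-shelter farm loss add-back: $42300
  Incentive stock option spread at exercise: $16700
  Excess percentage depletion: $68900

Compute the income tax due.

$49500

Regular income tax:
  $248200 × 11% = $27302

Supplementary minimum tax:
  Adjusted income: $248200 + $42300 + $16700 + $68900 = $376100
  Exemption: $76000 − 25% × ($376100 − $339000) = $76000 − $9275 = $66725
  Base: $376100 − $66725 = $309375
  $309375 × 16% = $49500

$49500 > $27302, so the supplementary minimum tax is the binding amount.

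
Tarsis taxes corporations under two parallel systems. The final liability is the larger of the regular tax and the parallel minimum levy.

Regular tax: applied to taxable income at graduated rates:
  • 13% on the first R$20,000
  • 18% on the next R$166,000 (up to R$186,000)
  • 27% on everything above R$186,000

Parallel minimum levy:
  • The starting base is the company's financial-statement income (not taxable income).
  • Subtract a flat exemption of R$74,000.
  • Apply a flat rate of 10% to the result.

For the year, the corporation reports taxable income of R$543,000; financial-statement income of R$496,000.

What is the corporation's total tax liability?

R$128,870

Parallel minimum levy:
  Base (financial-statement income): R$496,000
  Less exemption R$74,000 → base R$422,000
  R$422,000 × 10% = R$42,200

Regular tax:
  R$20,000 × 13% = R$2,600
  R$166,000 × 18% = R$29,880
  R$357,000 × 27% = R$96,390
  → R$128,870

R$128,870 > R$42,200, so the regular tax governs.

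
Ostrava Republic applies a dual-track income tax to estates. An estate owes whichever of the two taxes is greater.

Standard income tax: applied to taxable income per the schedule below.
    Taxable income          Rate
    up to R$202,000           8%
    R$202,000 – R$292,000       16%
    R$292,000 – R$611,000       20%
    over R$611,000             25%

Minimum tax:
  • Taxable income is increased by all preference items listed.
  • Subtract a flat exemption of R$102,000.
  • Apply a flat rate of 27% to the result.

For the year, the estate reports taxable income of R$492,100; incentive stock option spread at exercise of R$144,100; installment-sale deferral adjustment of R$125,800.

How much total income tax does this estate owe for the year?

R$178,200

Standard income tax:
  R$202,000 × 8% = R$16,160
  R$90,000 × 16% = R$14,400
  R$200,100 × 20% = R$40,020
  → R$70,580

Minimum tax:
  Adjusted income: R$492,100 + R$144,100 + R$125,800 = R$762,000
  Less exemption R$102,000 → base R$660,000
  R$660,000 × 27% = R$178,200

R$178,200 > R$70,580, so the minimum tax is the binding amount.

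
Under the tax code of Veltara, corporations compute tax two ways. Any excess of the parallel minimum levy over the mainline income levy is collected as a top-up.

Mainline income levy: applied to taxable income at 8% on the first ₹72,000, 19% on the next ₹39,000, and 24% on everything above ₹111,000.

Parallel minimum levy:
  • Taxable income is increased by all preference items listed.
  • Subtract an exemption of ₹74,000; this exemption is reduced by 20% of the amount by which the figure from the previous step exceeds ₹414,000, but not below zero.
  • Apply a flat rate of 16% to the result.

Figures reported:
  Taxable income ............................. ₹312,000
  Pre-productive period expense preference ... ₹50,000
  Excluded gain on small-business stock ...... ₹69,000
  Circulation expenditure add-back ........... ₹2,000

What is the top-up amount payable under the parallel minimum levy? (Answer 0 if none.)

Mainline income levy:
  ₹72,000 × 8% = ₹5,760
  ₹39,000 × 19% = ₹7,410
  ₹201,000 × 24% = ₹48,240
  → ₹61,410

Parallel minimum levy:
  Adjusted income: ₹312,000 + ₹50,000 + ₹69,000 + ₹2,000 = ₹433,000
  Exemption: ₹74,000 − 20% × (₹433,000 − ₹414,000) = ₹74,000 − ₹3,800 = ₹70,200
  Base: ₹433,000 − ₹70,200 = ₹362,800
  ₹362,800 × 16% = ₹58,048

₹58,048 ≤ ₹61,410, so no add-on is due.

₹0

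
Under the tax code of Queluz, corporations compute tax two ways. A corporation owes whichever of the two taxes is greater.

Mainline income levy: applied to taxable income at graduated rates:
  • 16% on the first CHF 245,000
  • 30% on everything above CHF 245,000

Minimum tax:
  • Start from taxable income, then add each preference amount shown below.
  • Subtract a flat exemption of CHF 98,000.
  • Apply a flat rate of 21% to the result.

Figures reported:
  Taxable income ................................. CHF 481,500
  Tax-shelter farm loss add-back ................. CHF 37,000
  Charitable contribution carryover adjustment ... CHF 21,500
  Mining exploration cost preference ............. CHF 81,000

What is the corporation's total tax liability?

CHF 110,150

Mainline income levy:
  CHF 245,000 × 16% = CHF 39,200
  CHF 236,500 × 30% = CHF 70,950
  → CHF 110,150

Minimum tax:
  Adjusted income: CHF 481,500 + CHF 37,000 + CHF 21,500 + CHF 81,000 = CHF 621,000
  Less exemption CHF 98,000 → base CHF 523,000
  CHF 523,000 × 21% = CHF 109,830

CHF 110,150 > CHF 109,830, so the mainline income levy governs.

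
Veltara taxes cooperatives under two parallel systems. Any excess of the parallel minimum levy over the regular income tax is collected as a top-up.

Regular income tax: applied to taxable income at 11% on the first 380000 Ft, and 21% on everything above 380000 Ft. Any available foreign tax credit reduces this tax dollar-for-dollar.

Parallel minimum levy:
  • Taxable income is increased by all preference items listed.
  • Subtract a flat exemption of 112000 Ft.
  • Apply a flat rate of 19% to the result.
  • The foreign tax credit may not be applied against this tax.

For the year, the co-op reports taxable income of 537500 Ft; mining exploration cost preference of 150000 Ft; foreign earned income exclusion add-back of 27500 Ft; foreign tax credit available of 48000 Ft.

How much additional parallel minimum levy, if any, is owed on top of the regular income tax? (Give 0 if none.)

87695 Ft

Regular income tax:
  380000 Ft × 11% = 41800 Ft
  157500 Ft × 21% = 33075 Ft
  → 74875 Ft
  Less foreign tax credit 48000 Ft → 26875 Ft

Parallel minimum levy:
  Adjusted income: 537500 Ft + 150000 Ft + 27500 Ft = 715000 Ft
  Less exemption 112000 Ft → base 603000 Ft
  603000 Ft × 19% = 114570 Ft

Excess of parallel minimum levy over regular income tax: 114570 Ft − 26875 Ft = 87695 Ft.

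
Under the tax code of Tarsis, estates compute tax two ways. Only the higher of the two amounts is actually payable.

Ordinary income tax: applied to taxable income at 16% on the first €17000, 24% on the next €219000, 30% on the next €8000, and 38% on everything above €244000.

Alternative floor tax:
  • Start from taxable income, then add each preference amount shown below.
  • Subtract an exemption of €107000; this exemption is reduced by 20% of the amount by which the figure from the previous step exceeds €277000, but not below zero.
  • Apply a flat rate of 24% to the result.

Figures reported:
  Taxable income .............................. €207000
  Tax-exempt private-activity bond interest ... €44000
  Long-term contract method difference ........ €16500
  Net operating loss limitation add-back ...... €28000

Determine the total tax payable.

€48320

Alternative floor tax:
  Adjusted income: €207000 + €44000 + €16500 + €28000 = €295500
  Exemption: €107000 − 20% × (€295500 − €277000) = €107000 − €3700 = €103300
  Base: €295500 − €103300 = €192200
  €192200 × 24% = €46128

Ordinary income tax:
  €17000 × 16% = €2720
  €190000 × 24% = €45600
  → €48320

€48320 > €46128, so the ordinary income tax governs.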